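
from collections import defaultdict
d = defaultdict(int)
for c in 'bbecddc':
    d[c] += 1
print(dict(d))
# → {'b': 2, 'e': 1, 'c': 2, 'd': 2}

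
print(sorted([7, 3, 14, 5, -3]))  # [-3, 3, 5, 7, 14]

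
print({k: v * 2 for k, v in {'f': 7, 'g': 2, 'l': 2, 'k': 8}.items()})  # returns {'f': 14, 'g': 4, 'l': 4, 'k': 16}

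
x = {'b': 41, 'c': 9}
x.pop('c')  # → 9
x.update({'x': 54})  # {'b': 41, 'x': 54}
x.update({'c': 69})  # {'b': 41, 'x': 54, 'c': 69}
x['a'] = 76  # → {'b': 41, 'x': 54, 'c': 69, 'a': 76}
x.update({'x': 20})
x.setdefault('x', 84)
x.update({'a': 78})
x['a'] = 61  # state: {'b': 41, 'x': 20, 'c': 69, 'a': 61}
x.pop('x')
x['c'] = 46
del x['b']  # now {'c': 46, 'a': 61}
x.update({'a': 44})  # {'c': 46, 'a': 44}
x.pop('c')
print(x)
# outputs {'a': 44}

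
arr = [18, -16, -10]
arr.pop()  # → -10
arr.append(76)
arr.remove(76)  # [18, -16]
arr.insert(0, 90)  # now [90, 18, -16]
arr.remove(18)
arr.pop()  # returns -16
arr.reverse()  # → [90]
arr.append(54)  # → [90, 54]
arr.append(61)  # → [90, 54, 61]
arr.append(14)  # [90, 54, 61, 14]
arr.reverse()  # [14, 61, 54, 90]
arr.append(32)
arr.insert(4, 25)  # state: [14, 61, 54, 90, 25, 32]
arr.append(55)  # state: [14, 61, 54, 90, 25, 32, 55]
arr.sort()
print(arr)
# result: [14, 25, 32, 54, 55, 61, 90]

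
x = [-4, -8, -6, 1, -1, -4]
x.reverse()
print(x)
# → [-4, -1, 1, -6, -8, -4]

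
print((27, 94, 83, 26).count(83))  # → 1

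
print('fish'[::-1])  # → hsif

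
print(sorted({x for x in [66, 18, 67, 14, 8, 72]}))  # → [8, 14, 18, 66, 67, 72]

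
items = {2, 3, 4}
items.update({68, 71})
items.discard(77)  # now {2, 3, 4, 68, 71}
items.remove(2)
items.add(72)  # {3, 4, 68, 71, 72}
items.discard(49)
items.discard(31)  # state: {3, 4, 68, 71, 72}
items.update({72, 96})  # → {3, 4, 68, 71, 72, 96}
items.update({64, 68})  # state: {3, 4, 64, 68, 71, 72, 96}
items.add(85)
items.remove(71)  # {3, 4, 64, 68, 72, 85, 96}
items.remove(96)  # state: {3, 4, 64, 68, 72, 85}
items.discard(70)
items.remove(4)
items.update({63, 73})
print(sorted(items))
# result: [3, 63, 64, 68, 72, 73, 85]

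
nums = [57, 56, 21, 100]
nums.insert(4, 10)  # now [57, 56, 21, 100, 10]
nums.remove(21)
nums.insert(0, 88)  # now [88, 57, 56, 100, 10]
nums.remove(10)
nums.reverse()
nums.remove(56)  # [100, 57, 88]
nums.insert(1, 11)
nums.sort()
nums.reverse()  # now [100, 88, 57, 11]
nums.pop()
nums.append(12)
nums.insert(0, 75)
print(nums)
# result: [75, 100, 88, 57, 12]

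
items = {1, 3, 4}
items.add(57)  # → {1, 3, 4, 57}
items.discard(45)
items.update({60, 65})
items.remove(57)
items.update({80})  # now {1, 3, 4, 60, 65, 80}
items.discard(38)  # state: {1, 3, 4, 60, 65, 80}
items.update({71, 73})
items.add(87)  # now {1, 3, 4, 60, 65, 71, 73, 80, 87}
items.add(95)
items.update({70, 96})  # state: {1, 3, 4, 60, 65, 70, 71, 73, 80, 87, 95, 96}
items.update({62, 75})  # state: {1, 3, 4, 60, 62, 65, 70, 71, 73, 75, 80, 87, 95, 96}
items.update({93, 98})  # {1, 3, 4, 60, 62, 65, 70, 71, 73, 75, 80, 87, 93, 95, 96, 98}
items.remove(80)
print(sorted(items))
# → [1, 3, 4, 60, 62, 65, 70, 71, 73, 75, 87, 93, 95, 96, 98]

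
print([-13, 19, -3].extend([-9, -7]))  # None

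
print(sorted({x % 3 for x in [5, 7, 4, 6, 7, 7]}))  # [0, 1, 2]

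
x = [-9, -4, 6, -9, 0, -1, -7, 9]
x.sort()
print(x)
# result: [-9, -9, -7, -4, -1, 0, 6, 9]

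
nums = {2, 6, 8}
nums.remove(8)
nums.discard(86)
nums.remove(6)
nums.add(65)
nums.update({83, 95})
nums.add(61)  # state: {2, 61, 65, 83, 95}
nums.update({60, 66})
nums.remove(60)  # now {2, 61, 65, 66, 83, 95}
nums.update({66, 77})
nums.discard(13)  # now {2, 61, 65, 66, 77, 83, 95}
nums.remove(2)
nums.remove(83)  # {61, 65, 66, 77, 95}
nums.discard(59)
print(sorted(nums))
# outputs [61, 65, 66, 77, 95]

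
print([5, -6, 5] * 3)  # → [5, -6, 5, 5, -6, 5, 5, -6, 5]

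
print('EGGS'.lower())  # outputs eggs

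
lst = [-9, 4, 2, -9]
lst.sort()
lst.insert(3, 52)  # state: [-9, -9, 2, 52, 4]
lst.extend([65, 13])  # [-9, -9, 2, 52, 4, 65, 13]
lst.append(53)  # [-9, -9, 2, 52, 4, 65, 13, 53]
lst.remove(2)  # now [-9, -9, 52, 4, 65, 13, 53]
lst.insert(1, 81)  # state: [-9, 81, -9, 52, 4, 65, 13, 53]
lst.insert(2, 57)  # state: [-9, 81, 57, -9, 52, 4, 65, 13, 53]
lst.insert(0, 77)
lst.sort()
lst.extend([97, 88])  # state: [-9, -9, 4, 13, 52, 53, 57, 65, 77, 81, 97, 88]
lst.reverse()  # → [88, 97, 81, 77, 65, 57, 53, 52, 13, 4, -9, -9]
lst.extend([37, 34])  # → [88, 97, 81, 77, 65, 57, 53, 52, 13, 4, -9, -9, 37, 34]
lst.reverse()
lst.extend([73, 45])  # [34, 37, -9, -9, 4, 13, 52, 53, 57, 65, 77, 81, 97, 88, 73, 45]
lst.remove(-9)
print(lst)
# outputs [34, 37, -9, 4, 13, 52, 53, 57, 65, 77, 81, 97, 88, 73, 45]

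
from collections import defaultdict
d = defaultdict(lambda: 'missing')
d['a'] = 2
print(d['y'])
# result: missing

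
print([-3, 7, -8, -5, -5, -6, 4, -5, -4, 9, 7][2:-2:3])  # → [-8, -6, -4]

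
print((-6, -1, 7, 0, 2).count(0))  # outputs 1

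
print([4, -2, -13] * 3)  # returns [4, -2, -13, 4, -2, -13, 4, -2, -13]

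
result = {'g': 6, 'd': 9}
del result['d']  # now {'g': 6}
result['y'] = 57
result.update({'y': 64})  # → {'g': 6, 'y': 64}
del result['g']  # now {'y': 64}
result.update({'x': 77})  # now {'y': 64, 'x': 77}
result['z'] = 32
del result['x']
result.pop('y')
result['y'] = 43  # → {'z': 32, 'y': 43}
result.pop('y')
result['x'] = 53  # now {'z': 32, 'x': 53}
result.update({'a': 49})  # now {'z': 32, 'x': 53, 'a': 49}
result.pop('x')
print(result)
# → {'z': 32, 'a': 49}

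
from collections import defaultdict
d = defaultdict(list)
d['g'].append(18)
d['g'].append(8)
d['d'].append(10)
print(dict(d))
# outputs {'g': [18, 8], 'd': [10]}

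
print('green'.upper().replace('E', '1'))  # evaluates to GR11N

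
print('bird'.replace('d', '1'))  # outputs bir1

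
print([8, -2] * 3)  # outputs [8, -2, 8, -2, 8, -2]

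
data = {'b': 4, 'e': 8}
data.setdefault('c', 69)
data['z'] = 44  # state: {'b': 4, 'e': 8, 'c': 69, 'z': 44}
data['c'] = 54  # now {'b': 4, 'e': 8, 'c': 54, 'z': 44}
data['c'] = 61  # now {'b': 4, 'e': 8, 'c': 61, 'z': 44}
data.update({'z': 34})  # {'b': 4, 'e': 8, 'c': 61, 'z': 34}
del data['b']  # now {'e': 8, 'c': 61, 'z': 34}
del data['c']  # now {'e': 8, 'z': 34}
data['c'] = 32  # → {'e': 8, 'z': 34, 'c': 32}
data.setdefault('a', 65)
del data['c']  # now {'e': 8, 'z': 34, 'a': 65}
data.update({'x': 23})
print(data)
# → {'e': 8, 'z': 34, 'a': 65, 'x': 23}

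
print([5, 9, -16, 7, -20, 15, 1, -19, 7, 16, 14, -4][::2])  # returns [5, -16, -20, 1, 7, 14]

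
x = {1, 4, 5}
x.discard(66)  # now {1, 4, 5}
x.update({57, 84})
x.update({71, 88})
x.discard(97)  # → {1, 4, 5, 57, 71, 84, 88}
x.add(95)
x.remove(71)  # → {1, 4, 5, 57, 84, 88, 95}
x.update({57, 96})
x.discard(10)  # {1, 4, 5, 57, 84, 88, 95, 96}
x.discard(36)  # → {1, 4, 5, 57, 84, 88, 95, 96}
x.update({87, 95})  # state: {1, 4, 5, 57, 84, 87, 88, 95, 96}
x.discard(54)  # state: {1, 4, 5, 57, 84, 87, 88, 95, 96}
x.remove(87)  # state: {1, 4, 5, 57, 84, 88, 95, 96}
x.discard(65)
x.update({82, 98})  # {1, 4, 5, 57, 82, 84, 88, 95, 96, 98}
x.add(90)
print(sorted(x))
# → [1, 4, 5, 57, 82, 84, 88, 90, 95, 96, 98]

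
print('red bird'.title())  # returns Red Bird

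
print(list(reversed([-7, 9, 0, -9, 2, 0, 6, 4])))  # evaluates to [4, 6, 0, 2, -9, 0, 9, -7]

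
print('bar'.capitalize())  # Bar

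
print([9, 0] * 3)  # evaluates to [9, 0, 9, 0, 9, 0]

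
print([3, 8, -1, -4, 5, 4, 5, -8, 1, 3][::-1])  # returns [3, 1, -8, 5, 4, 5, -4, -1, 8, 3]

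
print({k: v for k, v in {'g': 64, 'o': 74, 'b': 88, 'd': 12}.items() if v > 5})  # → {'g': 64, 'o': 74, 'b': 88, 'd': 12}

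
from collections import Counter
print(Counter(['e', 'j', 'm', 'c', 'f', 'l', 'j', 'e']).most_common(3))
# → [('e', 2), ('j', 2), ('m', 1)]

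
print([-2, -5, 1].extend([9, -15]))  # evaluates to None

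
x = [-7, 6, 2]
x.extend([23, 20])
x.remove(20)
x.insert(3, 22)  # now [-7, 6, 2, 22, 23]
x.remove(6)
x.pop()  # 23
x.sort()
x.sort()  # [-7, 2, 22]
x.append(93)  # [-7, 2, 22, 93]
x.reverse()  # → [93, 22, 2, -7]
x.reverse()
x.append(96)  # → [-7, 2, 22, 93, 96]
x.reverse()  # [96, 93, 22, 2, -7]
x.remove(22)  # [96, 93, 2, -7]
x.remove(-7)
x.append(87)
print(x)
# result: [96, 93, 2, 87]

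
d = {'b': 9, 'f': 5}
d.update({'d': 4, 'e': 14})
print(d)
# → {'b': 9, 'f': 5, 'd': 4, 'e': 14}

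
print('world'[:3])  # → wor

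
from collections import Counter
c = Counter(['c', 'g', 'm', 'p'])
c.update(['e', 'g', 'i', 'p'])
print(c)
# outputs Counter({'g': 2, 'p': 2, 'c': 1, 'm': 1, 'e': 1, 'i': 1})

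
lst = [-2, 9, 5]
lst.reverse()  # [5, 9, -2]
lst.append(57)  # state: [5, 9, -2, 57]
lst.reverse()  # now [57, -2, 9, 5]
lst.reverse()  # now [5, 9, -2, 57]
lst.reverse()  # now [57, -2, 9, 5]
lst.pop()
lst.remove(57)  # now [-2, 9]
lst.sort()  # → [-2, 9]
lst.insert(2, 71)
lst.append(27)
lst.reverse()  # [27, 71, 9, -2]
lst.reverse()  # [-2, 9, 71, 27]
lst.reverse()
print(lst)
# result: [27, 71, 9, -2]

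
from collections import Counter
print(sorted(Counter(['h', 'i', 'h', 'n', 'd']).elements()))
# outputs ['d', 'h', 'h', 'i', 'n']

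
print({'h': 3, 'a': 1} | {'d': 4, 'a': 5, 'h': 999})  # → {'h': 999, 'a': 5, 'd': 4}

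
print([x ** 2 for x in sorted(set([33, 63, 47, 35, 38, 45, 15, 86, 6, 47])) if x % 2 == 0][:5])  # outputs [36, 1444, 7396]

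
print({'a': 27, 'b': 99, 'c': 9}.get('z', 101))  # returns 101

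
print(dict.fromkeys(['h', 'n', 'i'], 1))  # {'h': 1, 'n': 1, 'i': 1}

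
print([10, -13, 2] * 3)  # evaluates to [10, -13, 2, 10, -13, 2, 10, -13, 2]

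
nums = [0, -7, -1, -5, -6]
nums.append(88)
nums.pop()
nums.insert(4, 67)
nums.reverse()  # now [-6, 67, -5, -1, -7, 0]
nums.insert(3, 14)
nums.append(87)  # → [-6, 67, -5, 14, -1, -7, 0, 87]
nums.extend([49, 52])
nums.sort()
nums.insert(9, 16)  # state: [-7, -6, -5, -1, 0, 14, 49, 52, 67, 16, 87]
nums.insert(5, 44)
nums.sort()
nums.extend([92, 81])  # [-7, -6, -5, -1, 0, 14, 16, 44, 49, 52, 67, 87, 92, 81]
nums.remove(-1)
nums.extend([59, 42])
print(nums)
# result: [-7, -6, -5, 0, 14, 16, 44, 49, 52, 67, 87, 92, 81, 59, 42]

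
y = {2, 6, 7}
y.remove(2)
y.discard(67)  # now {6, 7}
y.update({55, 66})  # {6, 7, 55, 66}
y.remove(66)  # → {6, 7, 55}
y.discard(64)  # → {6, 7, 55}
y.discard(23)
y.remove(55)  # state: {6, 7}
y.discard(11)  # {6, 7}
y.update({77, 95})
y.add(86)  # {6, 7, 77, 86, 95}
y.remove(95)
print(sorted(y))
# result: [6, 7, 77, 86]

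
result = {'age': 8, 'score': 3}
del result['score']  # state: {'age': 8}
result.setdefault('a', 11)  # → 11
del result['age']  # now {'a': 11}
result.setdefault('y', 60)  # 60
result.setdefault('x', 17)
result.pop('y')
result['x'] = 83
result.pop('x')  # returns 83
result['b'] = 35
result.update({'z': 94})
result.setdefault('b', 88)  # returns 35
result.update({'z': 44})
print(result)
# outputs {'a': 11, 'b': 35, 'z': 44}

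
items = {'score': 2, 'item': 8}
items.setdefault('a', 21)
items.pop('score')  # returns 2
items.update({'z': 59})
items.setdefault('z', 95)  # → 59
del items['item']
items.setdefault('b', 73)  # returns 73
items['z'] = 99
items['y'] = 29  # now {'a': 21, 'z': 99, 'b': 73, 'y': 29}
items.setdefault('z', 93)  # 99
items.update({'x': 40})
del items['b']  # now {'a': 21, 'z': 99, 'y': 29, 'x': 40}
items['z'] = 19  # {'a': 21, 'z': 19, 'y': 29, 'x': 40}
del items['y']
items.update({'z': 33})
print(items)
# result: {'a': 21, 'z': 33, 'x': 40}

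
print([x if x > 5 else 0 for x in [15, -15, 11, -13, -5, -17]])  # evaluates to [15, 0, 11, 0, 0, 0]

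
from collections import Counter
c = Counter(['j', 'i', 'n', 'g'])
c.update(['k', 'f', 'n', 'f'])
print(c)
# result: Counter({'n': 2, 'f': 2, 'j': 1, 'i': 1, 'g': 1, 'k': 1})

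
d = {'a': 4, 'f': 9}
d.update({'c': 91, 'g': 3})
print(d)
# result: {'a': 4, 'f': 9, 'c': 91, 'g': 3}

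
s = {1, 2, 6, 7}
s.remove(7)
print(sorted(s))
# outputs [1, 2, 6]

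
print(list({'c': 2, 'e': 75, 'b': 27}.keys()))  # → ['c', 'e', 'b']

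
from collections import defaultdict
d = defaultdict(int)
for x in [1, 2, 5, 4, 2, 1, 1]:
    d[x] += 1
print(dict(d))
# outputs {1: 3, 2: 2, 5: 1, 4: 1}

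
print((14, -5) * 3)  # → (14, -5, 14, -5, 14, -5)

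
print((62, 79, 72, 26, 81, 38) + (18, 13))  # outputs (62, 79, 72, 26, 81, 38, 18, 13)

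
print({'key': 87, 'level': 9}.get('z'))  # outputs None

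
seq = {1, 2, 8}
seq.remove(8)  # {1, 2}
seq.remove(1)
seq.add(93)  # {2, 93}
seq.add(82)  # {2, 82, 93}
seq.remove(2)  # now {82, 93}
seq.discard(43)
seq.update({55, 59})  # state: {55, 59, 82, 93}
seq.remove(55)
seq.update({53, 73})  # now {53, 59, 73, 82, 93}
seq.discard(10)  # {53, 59, 73, 82, 93}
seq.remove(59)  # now {53, 73, 82, 93}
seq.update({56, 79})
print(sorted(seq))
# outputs [53, 56, 73, 79, 82, 93]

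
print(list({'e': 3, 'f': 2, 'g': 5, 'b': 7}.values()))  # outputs [3, 2, 5, 7]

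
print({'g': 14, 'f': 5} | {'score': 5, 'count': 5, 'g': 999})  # {'g': 999, 'f': 5, 'score': 5, 'count': 5}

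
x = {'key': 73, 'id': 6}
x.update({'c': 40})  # {'key': 73, 'id': 6, 'c': 40}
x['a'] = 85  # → {'key': 73, 'id': 6, 'c': 40, 'a': 85}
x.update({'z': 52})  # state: {'key': 73, 'id': 6, 'c': 40, 'a': 85, 'z': 52}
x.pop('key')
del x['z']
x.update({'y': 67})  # {'id': 6, 'c': 40, 'a': 85, 'y': 67}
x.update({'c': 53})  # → {'id': 6, 'c': 53, 'a': 85, 'y': 67}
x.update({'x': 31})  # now {'id': 6, 'c': 53, 'a': 85, 'y': 67, 'x': 31}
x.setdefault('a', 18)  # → 85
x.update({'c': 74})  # {'id': 6, 'c': 74, 'a': 85, 'y': 67, 'x': 31}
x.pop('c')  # 74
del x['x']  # {'id': 6, 'a': 85, 'y': 67}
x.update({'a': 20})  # {'id': 6, 'a': 20, 'y': 67}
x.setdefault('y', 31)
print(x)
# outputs {'id': 6, 'a': 20, 'y': 67}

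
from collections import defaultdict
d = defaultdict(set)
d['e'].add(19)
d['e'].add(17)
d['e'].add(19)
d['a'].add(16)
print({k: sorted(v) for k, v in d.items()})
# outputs {'e': [17, 19], 'a': [16]}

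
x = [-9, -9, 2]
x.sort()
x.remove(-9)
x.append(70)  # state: [-9, 2, 70]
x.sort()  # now [-9, 2, 70]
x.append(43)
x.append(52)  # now [-9, 2, 70, 43, 52]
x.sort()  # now [-9, 2, 43, 52, 70]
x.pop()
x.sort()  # [-9, 2, 43, 52]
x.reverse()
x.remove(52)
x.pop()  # -9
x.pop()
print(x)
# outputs [43]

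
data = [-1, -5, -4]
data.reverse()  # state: [-4, -5, -1]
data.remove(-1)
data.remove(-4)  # [-5]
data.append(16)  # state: [-5, 16]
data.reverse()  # [16, -5]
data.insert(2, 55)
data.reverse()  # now [55, -5, 16]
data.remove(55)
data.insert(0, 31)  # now [31, -5, 16]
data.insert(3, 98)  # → [31, -5, 16, 98]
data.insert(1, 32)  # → [31, 32, -5, 16, 98]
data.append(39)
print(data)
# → [31, 32, -5, 16, 98, 39]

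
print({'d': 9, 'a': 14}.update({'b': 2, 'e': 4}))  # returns None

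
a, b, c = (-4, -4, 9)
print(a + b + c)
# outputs 1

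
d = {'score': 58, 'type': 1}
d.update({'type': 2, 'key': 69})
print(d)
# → {'score': 58, 'type': 2, 'key': 69}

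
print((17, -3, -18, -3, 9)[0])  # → 17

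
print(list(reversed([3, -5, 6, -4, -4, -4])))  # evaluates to [-4, -4, -4, 6, -5, 3]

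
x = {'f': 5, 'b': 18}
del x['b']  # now {'f': 5}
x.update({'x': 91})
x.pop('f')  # 5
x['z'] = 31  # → {'x': 91, 'z': 31}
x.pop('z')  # 31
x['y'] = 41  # {'x': 91, 'y': 41}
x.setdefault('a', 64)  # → 64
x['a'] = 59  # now {'x': 91, 'y': 41, 'a': 59}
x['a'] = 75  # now {'x': 91, 'y': 41, 'a': 75}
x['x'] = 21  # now {'x': 21, 'y': 41, 'a': 75}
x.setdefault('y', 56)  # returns 41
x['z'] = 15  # {'x': 21, 'y': 41, 'a': 75, 'z': 15}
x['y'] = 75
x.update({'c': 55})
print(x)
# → {'x': 21, 'y': 75, 'a': 75, 'z': 15, 'c': 55}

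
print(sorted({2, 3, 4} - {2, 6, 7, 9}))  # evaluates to [3, 4]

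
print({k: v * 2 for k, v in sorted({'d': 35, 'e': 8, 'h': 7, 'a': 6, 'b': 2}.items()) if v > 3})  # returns {'a': 12, 'd': 70, 'e': 16, 'h': 14}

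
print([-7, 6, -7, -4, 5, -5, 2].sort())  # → None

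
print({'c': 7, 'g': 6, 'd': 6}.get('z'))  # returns None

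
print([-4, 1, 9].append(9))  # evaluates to None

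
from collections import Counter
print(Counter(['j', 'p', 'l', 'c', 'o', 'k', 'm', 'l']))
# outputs Counter({'l': 2, 'j': 1, 'p': 1, 'c': 1, 'o': 1, 'k': 1, 'm': 1})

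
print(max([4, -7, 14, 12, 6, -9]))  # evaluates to 14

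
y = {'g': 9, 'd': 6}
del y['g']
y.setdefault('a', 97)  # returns 97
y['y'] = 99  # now {'d': 6, 'a': 97, 'y': 99}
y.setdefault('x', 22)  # 22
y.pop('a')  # 97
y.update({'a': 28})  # {'d': 6, 'y': 99, 'x': 22, 'a': 28}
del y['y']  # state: {'d': 6, 'x': 22, 'a': 28}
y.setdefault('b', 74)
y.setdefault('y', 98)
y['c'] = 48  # {'d': 6, 'x': 22, 'a': 28, 'b': 74, 'y': 98, 'c': 48}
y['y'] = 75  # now {'d': 6, 'x': 22, 'a': 28, 'b': 74, 'y': 75, 'c': 48}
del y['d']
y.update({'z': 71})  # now {'x': 22, 'a': 28, 'b': 74, 'y': 75, 'c': 48, 'z': 71}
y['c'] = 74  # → {'x': 22, 'a': 28, 'b': 74, 'y': 75, 'c': 74, 'z': 71}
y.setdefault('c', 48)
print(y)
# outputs {'x': 22, 'a': 28, 'b': 74, 'y': 75, 'c': 74, 'z': 71}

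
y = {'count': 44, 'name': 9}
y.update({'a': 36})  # {'count': 44, 'name': 9, 'a': 36}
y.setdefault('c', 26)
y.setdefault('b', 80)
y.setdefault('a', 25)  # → 36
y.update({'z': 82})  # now {'count': 44, 'name': 9, 'a': 36, 'c': 26, 'b': 80, 'z': 82}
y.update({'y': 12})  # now {'count': 44, 'name': 9, 'a': 36, 'c': 26, 'b': 80, 'z': 82, 'y': 12}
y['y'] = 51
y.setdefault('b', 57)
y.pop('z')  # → 82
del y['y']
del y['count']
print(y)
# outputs {'name': 9, 'a': 36, 'c': 26, 'b': 80}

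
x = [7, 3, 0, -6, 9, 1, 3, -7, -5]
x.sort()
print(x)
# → [-7, -6, -5, 0, 1, 3, 3, 7, 9]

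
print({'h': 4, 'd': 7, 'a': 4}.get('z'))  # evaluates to None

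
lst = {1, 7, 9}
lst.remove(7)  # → {1, 9}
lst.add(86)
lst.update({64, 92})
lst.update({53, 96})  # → {1, 9, 53, 64, 86, 92, 96}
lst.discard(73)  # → {1, 9, 53, 64, 86, 92, 96}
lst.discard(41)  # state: {1, 9, 53, 64, 86, 92, 96}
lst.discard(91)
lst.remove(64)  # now {1, 9, 53, 86, 92, 96}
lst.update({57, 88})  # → {1, 9, 53, 57, 86, 88, 92, 96}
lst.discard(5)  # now {1, 9, 53, 57, 86, 88, 92, 96}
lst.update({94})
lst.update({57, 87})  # {1, 9, 53, 57, 86, 87, 88, 92, 94, 96}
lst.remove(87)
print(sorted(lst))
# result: [1, 9, 53, 57, 86, 88, 92, 94, 96]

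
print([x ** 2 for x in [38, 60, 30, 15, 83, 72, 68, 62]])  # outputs [1444, 3600, 900, 225, 6889, 5184, 4624, 3844]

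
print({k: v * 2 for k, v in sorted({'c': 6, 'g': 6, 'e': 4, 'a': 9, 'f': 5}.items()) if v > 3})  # {'a': 18, 'c': 12, 'e': 8, 'f': 10, 'g': 12}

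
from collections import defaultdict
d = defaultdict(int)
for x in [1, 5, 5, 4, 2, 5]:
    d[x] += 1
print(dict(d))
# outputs {1: 1, 5: 3, 4: 1, 2: 1}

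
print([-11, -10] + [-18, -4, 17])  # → [-11, -10, -18, -4, 17]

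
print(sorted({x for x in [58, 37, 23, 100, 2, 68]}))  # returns [2, 23, 37, 58, 68, 100]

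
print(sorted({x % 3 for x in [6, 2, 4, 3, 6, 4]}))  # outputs [0, 1, 2]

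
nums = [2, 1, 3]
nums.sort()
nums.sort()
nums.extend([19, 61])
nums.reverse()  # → [61, 19, 3, 2, 1]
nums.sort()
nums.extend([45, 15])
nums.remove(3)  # [1, 2, 19, 61, 45, 15]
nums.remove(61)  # [1, 2, 19, 45, 15]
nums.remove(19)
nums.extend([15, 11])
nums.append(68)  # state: [1, 2, 45, 15, 15, 11, 68]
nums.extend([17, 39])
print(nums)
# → [1, 2, 45, 15, 15, 11, 68, 17, 39]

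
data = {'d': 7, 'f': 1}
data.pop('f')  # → 1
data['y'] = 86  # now {'d': 7, 'y': 86}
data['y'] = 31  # {'d': 7, 'y': 31}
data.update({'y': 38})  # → {'d': 7, 'y': 38}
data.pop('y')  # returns 38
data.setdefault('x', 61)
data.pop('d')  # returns 7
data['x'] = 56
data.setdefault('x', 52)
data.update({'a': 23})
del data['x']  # {'a': 23}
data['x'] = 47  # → {'a': 23, 'x': 47}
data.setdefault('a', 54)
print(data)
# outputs {'a': 23, 'x': 47}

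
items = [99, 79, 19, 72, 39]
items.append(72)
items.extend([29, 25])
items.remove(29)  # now [99, 79, 19, 72, 39, 72, 25]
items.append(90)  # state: [99, 79, 19, 72, 39, 72, 25, 90]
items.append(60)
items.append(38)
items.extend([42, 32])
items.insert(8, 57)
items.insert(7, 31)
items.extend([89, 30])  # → [99, 79, 19, 72, 39, 72, 25, 31, 90, 57, 60, 38, 42, 32, 89, 30]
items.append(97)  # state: [99, 79, 19, 72, 39, 72, 25, 31, 90, 57, 60, 38, 42, 32, 89, 30, 97]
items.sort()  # [19, 25, 30, 31, 32, 38, 39, 42, 57, 60, 72, 72, 79, 89, 90, 97, 99]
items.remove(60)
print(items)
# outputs [19, 25, 30, 31, 32, 38, 39, 42, 57, 72, 72, 79, 89, 90, 97, 99]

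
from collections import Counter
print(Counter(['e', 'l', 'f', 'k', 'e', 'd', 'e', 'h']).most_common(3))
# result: [('e', 3), ('l', 1), ('f', 1)]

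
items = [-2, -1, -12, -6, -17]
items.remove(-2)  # [-1, -12, -6, -17]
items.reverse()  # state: [-17, -6, -12, -1]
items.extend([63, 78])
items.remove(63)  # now [-17, -6, -12, -1, 78]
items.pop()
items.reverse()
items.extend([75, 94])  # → [-1, -12, -6, -17, 75, 94]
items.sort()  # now [-17, -12, -6, -1, 75, 94]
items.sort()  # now [-17, -12, -6, -1, 75, 94]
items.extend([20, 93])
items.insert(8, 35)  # [-17, -12, -6, -1, 75, 94, 20, 93, 35]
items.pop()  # 35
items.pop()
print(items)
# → [-17, -12, -6, -1, 75, 94, 20]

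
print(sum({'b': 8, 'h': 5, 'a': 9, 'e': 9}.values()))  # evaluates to 31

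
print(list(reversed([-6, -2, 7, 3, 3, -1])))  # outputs [-1, 3, 3, 7, -2, -6]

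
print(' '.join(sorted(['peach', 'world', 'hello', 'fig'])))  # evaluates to fig hello peach world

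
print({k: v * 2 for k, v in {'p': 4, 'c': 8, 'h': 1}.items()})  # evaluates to {'p': 8, 'c': 16, 'h': 2}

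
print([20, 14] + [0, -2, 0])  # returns [20, 14, 0, -2, 0]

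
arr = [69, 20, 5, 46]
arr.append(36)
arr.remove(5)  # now [69, 20, 46, 36]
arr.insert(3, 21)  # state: [69, 20, 46, 21, 36]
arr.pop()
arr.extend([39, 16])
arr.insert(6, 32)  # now [69, 20, 46, 21, 39, 16, 32]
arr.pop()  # 32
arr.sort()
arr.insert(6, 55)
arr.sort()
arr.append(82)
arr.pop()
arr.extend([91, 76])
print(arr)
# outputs [16, 20, 21, 39, 46, 55, 69, 91, 76]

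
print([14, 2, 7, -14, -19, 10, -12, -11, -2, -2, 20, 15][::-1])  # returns [15, 20, -2, -2, -11, -12, 10, -19, -14, 7, 2, 14]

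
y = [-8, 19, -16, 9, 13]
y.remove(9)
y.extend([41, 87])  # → [-8, 19, -16, 13, 41, 87]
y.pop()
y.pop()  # 41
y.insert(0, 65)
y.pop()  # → 13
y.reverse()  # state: [-16, 19, -8, 65]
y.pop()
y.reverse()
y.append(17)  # [-8, 19, -16, 17]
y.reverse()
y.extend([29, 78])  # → [17, -16, 19, -8, 29, 78]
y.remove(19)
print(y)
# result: [17, -16, -8, 29, 78]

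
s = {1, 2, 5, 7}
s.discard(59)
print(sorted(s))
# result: [1, 2, 5, 7]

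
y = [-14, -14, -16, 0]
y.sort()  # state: [-16, -14, -14, 0]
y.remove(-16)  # [-14, -14, 0]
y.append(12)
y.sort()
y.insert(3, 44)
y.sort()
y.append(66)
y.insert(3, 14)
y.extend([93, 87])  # [-14, -14, 0, 14, 12, 44, 66, 93, 87]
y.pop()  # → 87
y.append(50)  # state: [-14, -14, 0, 14, 12, 44, 66, 93, 50]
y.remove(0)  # [-14, -14, 14, 12, 44, 66, 93, 50]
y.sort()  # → [-14, -14, 12, 14, 44, 50, 66, 93]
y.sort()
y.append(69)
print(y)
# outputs [-14, -14, 12, 14, 44, 50, 66, 93, 69]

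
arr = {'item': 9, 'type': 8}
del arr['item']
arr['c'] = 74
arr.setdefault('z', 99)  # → 99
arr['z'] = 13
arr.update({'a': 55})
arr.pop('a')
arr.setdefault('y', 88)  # 88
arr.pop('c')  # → 74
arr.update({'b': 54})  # {'type': 8, 'z': 13, 'y': 88, 'b': 54}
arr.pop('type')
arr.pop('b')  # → 54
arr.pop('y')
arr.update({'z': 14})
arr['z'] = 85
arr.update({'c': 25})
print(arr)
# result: {'z': 85, 'c': 25}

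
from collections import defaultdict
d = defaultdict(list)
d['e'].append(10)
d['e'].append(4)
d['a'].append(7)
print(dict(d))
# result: {'e': [10, 4], 'a': [7]}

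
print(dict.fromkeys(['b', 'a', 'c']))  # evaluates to {'b': None, 'a': None, 'c': None}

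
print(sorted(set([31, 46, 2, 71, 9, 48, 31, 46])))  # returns [2, 9, 31, 46, 48, 71]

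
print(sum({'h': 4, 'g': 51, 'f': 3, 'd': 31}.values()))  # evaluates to 89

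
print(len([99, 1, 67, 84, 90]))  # 5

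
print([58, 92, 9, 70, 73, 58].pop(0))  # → 58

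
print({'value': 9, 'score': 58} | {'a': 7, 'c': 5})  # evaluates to {'value': 9, 'score': 58, 'a': 7, 'c': 5}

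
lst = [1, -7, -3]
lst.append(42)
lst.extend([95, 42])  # [1, -7, -3, 42, 95, 42]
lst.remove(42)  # [1, -7, -3, 95, 42]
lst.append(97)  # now [1, -7, -3, 95, 42, 97]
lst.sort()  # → [-7, -3, 1, 42, 95, 97]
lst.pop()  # 97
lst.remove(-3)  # [-7, 1, 42, 95]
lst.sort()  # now [-7, 1, 42, 95]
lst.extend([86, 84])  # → [-7, 1, 42, 95, 86, 84]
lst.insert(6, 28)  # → [-7, 1, 42, 95, 86, 84, 28]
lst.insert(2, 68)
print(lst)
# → [-7, 1, 68, 42, 95, 86, 84, 28]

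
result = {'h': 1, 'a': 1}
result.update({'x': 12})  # {'h': 1, 'a': 1, 'x': 12}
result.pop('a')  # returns 1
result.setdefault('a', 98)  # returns 98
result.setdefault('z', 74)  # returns 74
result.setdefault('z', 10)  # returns 74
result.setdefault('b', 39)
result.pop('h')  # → 1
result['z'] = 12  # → {'x': 12, 'a': 98, 'z': 12, 'b': 39}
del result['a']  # {'x': 12, 'z': 12, 'b': 39}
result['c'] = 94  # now {'x': 12, 'z': 12, 'b': 39, 'c': 94}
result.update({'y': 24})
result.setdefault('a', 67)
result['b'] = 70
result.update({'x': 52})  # {'x': 52, 'z': 12, 'b': 70, 'c': 94, 'y': 24, 'a': 67}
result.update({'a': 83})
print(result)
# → {'x': 52, 'z': 12, 'b': 70, 'c': 94, 'y': 24, 'a': 83}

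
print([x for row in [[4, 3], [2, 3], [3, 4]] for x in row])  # [4, 3, 2, 3, 3, 4]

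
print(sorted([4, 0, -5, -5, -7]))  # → [-7, -5, -5, 0, 4]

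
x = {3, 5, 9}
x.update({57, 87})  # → {3, 5, 9, 57, 87}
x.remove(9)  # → {3, 5, 57, 87}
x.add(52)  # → {3, 5, 52, 57, 87}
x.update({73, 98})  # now {3, 5, 52, 57, 73, 87, 98}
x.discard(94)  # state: {3, 5, 52, 57, 73, 87, 98}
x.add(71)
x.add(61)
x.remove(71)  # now {3, 5, 52, 57, 61, 73, 87, 98}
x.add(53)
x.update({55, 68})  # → {3, 5, 52, 53, 55, 57, 61, 68, 73, 87, 98}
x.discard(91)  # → {3, 5, 52, 53, 55, 57, 61, 68, 73, 87, 98}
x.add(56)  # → {3, 5, 52, 53, 55, 56, 57, 61, 68, 73, 87, 98}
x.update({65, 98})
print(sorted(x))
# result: [3, 5, 52, 53, 55, 56, 57, 61, 65, 68, 73, 87, 98]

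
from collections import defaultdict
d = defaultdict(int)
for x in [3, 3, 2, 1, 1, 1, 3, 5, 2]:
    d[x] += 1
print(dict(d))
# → {3: 3, 2: 2, 1: 3, 5: 1}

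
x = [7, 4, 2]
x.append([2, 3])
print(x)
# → [7, 4, 2, [2, 3]]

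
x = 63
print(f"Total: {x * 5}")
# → Total: 315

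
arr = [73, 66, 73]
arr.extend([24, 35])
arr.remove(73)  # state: [66, 73, 24, 35]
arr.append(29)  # [66, 73, 24, 35, 29]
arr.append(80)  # [66, 73, 24, 35, 29, 80]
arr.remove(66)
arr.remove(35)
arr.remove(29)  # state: [73, 24, 80]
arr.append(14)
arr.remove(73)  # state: [24, 80, 14]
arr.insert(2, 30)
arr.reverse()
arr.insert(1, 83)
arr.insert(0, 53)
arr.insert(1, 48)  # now [53, 48, 14, 83, 30, 80, 24]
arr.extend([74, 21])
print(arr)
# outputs [53, 48, 14, 83, 30, 80, 24, 74, 21]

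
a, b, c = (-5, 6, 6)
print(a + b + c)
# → 7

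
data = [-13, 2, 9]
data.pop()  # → 9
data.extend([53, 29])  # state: [-13, 2, 53, 29]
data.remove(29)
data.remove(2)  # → [-13, 53]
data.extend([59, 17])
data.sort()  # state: [-13, 17, 53, 59]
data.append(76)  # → [-13, 17, 53, 59, 76]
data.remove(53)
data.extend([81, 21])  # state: [-13, 17, 59, 76, 81, 21]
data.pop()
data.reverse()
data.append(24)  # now [81, 76, 59, 17, -13, 24]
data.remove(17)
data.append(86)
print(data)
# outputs [81, 76, 59, -13, 24, 86]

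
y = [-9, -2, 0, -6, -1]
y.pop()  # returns -1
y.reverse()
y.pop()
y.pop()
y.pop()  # 0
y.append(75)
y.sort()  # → [-6, 75]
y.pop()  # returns 75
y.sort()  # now [-6]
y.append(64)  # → [-6, 64]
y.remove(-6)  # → [64]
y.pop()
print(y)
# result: []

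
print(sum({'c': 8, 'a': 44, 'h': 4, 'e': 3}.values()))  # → 59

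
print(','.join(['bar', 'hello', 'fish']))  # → bar,hello,fish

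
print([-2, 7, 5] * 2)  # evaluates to [-2, 7, 5, -2, 7, 5]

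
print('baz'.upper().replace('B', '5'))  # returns 5AZ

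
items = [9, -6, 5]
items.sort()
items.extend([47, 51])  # [-6, 5, 9, 47, 51]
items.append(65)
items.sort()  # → [-6, 5, 9, 47, 51, 65]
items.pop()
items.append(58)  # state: [-6, 5, 9, 47, 51, 58]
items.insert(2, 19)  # [-6, 5, 19, 9, 47, 51, 58]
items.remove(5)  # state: [-6, 19, 9, 47, 51, 58]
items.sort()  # [-6, 9, 19, 47, 51, 58]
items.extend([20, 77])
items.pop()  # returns 77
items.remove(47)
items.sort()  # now [-6, 9, 19, 20, 51, 58]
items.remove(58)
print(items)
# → [-6, 9, 19, 20, 51]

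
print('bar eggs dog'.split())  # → ['bar', 'eggs', 'dog']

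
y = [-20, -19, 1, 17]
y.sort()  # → [-20, -19, 1, 17]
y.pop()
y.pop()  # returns 1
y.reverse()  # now [-19, -20]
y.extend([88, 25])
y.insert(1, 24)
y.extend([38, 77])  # [-19, 24, -20, 88, 25, 38, 77]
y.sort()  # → [-20, -19, 24, 25, 38, 77, 88]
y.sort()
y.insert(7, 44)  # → [-20, -19, 24, 25, 38, 77, 88, 44]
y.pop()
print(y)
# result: [-20, -19, 24, 25, 38, 77, 88]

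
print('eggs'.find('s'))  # 3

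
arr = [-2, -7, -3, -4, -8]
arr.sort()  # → [-8, -7, -4, -3, -2]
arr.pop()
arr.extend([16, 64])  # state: [-8, -7, -4, -3, 16, 64]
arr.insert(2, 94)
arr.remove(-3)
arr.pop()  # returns 64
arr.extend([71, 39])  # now [-8, -7, 94, -4, 16, 71, 39]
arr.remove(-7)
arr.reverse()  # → [39, 71, 16, -4, 94, -8]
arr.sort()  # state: [-8, -4, 16, 39, 71, 94]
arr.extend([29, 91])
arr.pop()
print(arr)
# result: [-8, -4, 16, 39, 71, 94, 29]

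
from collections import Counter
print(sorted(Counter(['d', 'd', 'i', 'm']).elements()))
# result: ['d', 'd', 'i', 'm']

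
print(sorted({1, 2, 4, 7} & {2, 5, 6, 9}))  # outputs [2]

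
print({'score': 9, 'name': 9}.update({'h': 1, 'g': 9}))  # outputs None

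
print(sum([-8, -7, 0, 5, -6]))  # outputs -16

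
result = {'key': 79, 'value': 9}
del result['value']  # {'key': 79}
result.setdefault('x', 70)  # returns 70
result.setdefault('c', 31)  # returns 31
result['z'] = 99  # {'key': 79, 'x': 70, 'c': 31, 'z': 99}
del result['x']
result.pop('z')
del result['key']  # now {'c': 31}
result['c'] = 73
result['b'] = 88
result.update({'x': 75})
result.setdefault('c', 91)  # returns 73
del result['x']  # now {'c': 73, 'b': 88}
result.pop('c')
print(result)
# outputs {'b': 88}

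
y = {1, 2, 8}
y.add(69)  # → {1, 2, 8, 69}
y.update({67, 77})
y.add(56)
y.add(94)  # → {1, 2, 8, 56, 67, 69, 77, 94}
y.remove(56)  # {1, 2, 8, 67, 69, 77, 94}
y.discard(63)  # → {1, 2, 8, 67, 69, 77, 94}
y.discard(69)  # {1, 2, 8, 67, 77, 94}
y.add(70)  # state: {1, 2, 8, 67, 70, 77, 94}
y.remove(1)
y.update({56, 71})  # {2, 8, 56, 67, 70, 71, 77, 94}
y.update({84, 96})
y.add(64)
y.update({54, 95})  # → {2, 8, 54, 56, 64, 67, 70, 71, 77, 84, 94, 95, 96}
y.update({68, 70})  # {2, 8, 54, 56, 64, 67, 68, 70, 71, 77, 84, 94, 95, 96}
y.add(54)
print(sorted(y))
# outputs [2, 8, 54, 56, 64, 67, 68, 70, 71, 77, 84, 94, 95, 96]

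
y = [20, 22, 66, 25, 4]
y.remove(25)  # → [20, 22, 66, 4]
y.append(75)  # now [20, 22, 66, 4, 75]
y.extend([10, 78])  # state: [20, 22, 66, 4, 75, 10, 78]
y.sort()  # [4, 10, 20, 22, 66, 75, 78]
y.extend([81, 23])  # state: [4, 10, 20, 22, 66, 75, 78, 81, 23]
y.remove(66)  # [4, 10, 20, 22, 75, 78, 81, 23]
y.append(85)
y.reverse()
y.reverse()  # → [4, 10, 20, 22, 75, 78, 81, 23, 85]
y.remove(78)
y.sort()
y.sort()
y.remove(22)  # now [4, 10, 20, 23, 75, 81, 85]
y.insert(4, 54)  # [4, 10, 20, 23, 54, 75, 81, 85]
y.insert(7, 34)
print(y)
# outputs [4, 10, 20, 23, 54, 75, 81, 34, 85]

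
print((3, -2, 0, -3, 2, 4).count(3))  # 1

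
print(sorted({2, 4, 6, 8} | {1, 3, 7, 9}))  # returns [1, 2, 3, 4, 6, 7, 8, 9]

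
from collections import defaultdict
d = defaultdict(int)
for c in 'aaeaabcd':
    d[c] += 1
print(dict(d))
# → {'a': 4, 'e': 1, 'b': 1, 'c': 1, 'd': 1}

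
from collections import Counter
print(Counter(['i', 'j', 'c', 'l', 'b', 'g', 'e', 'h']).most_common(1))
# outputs [('i', 1)]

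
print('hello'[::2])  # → hlo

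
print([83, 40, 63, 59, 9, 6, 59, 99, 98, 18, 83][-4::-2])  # [99, 6, 59, 40]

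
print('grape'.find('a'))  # 2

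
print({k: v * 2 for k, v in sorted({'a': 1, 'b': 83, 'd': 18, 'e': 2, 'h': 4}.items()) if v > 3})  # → {'b': 166, 'd': 36, 'h': 8}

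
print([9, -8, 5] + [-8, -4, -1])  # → [9, -8, 5, -8, -4, -1]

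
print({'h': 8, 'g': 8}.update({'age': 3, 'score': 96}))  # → None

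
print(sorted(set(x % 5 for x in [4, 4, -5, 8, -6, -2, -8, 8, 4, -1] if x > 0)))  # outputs [3, 4]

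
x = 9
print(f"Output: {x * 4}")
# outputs Output: 36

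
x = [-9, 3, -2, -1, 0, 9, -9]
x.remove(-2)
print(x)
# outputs [-9, 3, -1, 0, 9, -9]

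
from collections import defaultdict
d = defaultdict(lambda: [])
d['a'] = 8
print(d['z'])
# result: []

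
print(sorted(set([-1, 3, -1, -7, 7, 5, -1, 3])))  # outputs [-7, -1, 3, 5, 7]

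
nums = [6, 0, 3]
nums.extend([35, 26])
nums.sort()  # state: [0, 3, 6, 26, 35]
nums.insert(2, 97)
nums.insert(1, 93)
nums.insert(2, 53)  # [0, 93, 53, 3, 97, 6, 26, 35]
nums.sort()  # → [0, 3, 6, 26, 35, 53, 93, 97]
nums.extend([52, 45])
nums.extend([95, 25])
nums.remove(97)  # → [0, 3, 6, 26, 35, 53, 93, 52, 45, 95, 25]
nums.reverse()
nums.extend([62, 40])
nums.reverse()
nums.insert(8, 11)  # [40, 62, 0, 3, 6, 26, 35, 53, 11, 93, 52, 45, 95, 25]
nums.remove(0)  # [40, 62, 3, 6, 26, 35, 53, 11, 93, 52, 45, 95, 25]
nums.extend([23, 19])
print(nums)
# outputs [40, 62, 3, 6, 26, 35, 53, 11, 93, 52, 45, 95, 25, 23, 19]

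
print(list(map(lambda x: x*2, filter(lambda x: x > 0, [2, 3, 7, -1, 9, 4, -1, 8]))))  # [4, 6, 14, 18, 8, 16]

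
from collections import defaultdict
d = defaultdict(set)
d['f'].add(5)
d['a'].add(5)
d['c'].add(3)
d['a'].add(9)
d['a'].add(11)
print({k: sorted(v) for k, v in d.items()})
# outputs {'f': [5], 'a': [5, 9, 11], 'c': [3]}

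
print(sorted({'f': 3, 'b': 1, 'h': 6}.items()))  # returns [('b', 1), ('f', 3), ('h', 6)]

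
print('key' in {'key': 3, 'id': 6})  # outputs True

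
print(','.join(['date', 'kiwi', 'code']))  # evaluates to date,kiwi,code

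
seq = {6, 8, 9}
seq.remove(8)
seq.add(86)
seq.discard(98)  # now {6, 9, 86}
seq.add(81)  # {6, 9, 81, 86}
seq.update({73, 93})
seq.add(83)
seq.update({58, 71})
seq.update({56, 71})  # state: {6, 9, 56, 58, 71, 73, 81, 83, 86, 93}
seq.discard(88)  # {6, 9, 56, 58, 71, 73, 81, 83, 86, 93}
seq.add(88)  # {6, 9, 56, 58, 71, 73, 81, 83, 86, 88, 93}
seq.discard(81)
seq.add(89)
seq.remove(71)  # {6, 9, 56, 58, 73, 83, 86, 88, 89, 93}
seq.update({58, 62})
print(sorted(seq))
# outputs [6, 9, 56, 58, 62, 73, 83, 86, 88, 89, 93]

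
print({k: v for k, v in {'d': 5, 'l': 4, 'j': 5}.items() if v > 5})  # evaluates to {}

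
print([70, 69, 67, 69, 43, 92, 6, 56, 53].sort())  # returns None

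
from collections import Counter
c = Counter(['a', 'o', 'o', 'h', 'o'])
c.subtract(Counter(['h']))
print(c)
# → Counter({'o': 3, 'a': 1, 'h': 0})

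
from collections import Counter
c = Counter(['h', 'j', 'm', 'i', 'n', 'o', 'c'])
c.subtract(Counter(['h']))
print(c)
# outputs Counter({'j': 1, 'm': 1, 'i': 1, 'n': 1, 'o': 1, 'c': 1, 'h': 0})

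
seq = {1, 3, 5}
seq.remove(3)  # {1, 5}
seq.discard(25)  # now {1, 5}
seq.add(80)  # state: {1, 5, 80}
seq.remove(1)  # {5, 80}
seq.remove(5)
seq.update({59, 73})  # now {59, 73, 80}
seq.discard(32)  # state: {59, 73, 80}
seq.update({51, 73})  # {51, 59, 73, 80}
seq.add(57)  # {51, 57, 59, 73, 80}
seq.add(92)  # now {51, 57, 59, 73, 80, 92}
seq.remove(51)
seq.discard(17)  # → {57, 59, 73, 80, 92}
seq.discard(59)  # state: {57, 73, 80, 92}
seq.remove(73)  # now {57, 80, 92}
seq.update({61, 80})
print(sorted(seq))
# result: [57, 61, 80, 92]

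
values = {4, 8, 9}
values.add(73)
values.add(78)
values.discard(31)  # {4, 8, 9, 73, 78}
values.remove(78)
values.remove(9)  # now {4, 8, 73}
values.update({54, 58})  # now {4, 8, 54, 58, 73}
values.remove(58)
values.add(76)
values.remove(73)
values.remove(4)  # {8, 54, 76}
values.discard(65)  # {8, 54, 76}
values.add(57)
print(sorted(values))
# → [8, 54, 57, 76]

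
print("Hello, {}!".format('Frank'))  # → Hello, Frank!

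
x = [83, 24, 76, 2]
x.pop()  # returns 2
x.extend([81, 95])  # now [83, 24, 76, 81, 95]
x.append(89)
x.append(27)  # [83, 24, 76, 81, 95, 89, 27]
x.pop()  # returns 27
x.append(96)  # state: [83, 24, 76, 81, 95, 89, 96]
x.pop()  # 96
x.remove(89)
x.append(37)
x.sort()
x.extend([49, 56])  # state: [24, 37, 76, 81, 83, 95, 49, 56]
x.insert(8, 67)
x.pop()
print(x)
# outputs [24, 37, 76, 81, 83, 95, 49, 56]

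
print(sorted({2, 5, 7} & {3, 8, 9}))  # []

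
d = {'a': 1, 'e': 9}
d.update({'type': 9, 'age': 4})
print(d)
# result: {'a': 1, 'e': 9, 'type': 9, 'age': 4}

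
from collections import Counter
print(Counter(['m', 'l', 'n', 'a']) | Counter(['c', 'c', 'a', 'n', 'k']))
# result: Counter({'c': 2, 'm': 1, 'l': 1, 'n': 1, 'a': 1, 'k': 1})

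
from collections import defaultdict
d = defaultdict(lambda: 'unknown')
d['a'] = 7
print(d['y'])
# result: unknown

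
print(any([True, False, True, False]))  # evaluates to True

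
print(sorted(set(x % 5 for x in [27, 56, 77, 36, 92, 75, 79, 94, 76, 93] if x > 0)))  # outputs [0, 1, 2, 3, 4]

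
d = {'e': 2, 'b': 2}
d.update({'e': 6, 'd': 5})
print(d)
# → {'e': 6, 'b': 2, 'd': 5}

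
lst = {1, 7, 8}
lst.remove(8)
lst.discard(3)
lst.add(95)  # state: {1, 7, 95}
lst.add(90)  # {1, 7, 90, 95}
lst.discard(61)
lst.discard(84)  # {1, 7, 90, 95}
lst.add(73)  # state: {1, 7, 73, 90, 95}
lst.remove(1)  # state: {7, 73, 90, 95}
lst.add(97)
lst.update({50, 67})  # {7, 50, 67, 73, 90, 95, 97}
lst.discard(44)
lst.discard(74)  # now {7, 50, 67, 73, 90, 95, 97}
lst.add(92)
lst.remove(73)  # {7, 50, 67, 90, 92, 95, 97}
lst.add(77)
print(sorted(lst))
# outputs [7, 50, 67, 77, 90, 92, 95, 97]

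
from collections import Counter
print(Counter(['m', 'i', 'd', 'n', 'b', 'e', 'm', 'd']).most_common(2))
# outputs [('m', 2), ('d', 2)]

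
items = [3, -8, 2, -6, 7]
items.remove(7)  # [3, -8, 2, -6]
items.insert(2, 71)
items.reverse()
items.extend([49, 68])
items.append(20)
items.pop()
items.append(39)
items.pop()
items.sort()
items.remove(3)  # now [-8, -6, 2, 49, 68, 71]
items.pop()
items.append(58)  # [-8, -6, 2, 49, 68, 58]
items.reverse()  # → [58, 68, 49, 2, -6, -8]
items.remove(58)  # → [68, 49, 2, -6, -8]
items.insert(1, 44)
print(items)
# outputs [68, 44, 49, 2, -6, -8]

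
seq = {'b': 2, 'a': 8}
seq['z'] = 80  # {'b': 2, 'a': 8, 'z': 80}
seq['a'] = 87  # {'b': 2, 'a': 87, 'z': 80}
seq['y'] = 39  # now {'b': 2, 'a': 87, 'z': 80, 'y': 39}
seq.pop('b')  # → 2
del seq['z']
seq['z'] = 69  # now {'a': 87, 'y': 39, 'z': 69}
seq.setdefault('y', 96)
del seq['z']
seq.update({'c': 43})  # {'a': 87, 'y': 39, 'c': 43}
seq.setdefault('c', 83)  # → 43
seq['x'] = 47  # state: {'a': 87, 'y': 39, 'c': 43, 'x': 47}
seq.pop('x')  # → 47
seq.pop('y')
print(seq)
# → {'a': 87, 'c': 43}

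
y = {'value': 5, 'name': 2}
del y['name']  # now {'value': 5}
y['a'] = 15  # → {'value': 5, 'a': 15}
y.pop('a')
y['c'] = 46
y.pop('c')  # 46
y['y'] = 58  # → {'value': 5, 'y': 58}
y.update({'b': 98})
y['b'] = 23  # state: {'value': 5, 'y': 58, 'b': 23}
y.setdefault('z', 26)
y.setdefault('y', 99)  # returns 58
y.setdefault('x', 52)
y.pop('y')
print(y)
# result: {'value': 5, 'b': 23, 'z': 26, 'x': 52}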